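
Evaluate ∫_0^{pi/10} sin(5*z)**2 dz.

Use the identity sin^2(5*z) = (1 - cos(10*z))/2.
An antiderivative is F(z) = z/2 - sin(10*z)/20.
Then F(pi/10) - F(0) = (pi/20) - (0) = pi/20.

pi/20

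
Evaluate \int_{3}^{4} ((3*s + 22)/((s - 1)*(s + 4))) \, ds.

-11*log(2) + 2*log(7) + 5*log(3)

Factor the denominator: s**2 + 3*s - 4 = (s + 4)(s - 1).
Partial fractions: (3*s + 22)/((s - 1)*(s + 4)) = -2/(s + 4) + 5/(s - 1).
An antiderivative is F(s) = 5*log(s - 1) - 2*log(s + 4).
Then F(4) - F(3) = (-6*log(2) + 5*log(3)) - (log(32/49)) = -11*log(2) + 2*log(7) + 5*log(3).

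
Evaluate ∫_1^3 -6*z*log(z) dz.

12 - 27*log(3)

Integrate by parts once (u = ln z, dv = -6*z dz).
An antiderivative is F(z) = -3*z**2*(2*log(z) - 1)/2.
Then F(3) - F(1) = (27/2 - 27*log(3)) - (3/2) = 12 - 27*log(3).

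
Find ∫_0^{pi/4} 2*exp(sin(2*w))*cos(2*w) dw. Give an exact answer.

-1 + E

Let u = sin(2*w), so du = 2*cos(2*w) dw. When w = 0, u = 0; when w = pi/4, u = 1.
The integral becomes ∫ exp(u) du from 0 to 1, with antiderivative exp(u).
Back in w: F(w) = exp(sin(2*w)).
Then F(pi/4) - F(0) = (E) - (1) = -1 + E.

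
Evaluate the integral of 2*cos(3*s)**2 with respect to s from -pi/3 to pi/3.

Use the identity cos^2(3*s) = (1 + cos(6*s))/2.
An antiderivative is F(s) = s + sin(6*s)/6.
Then F(pi/3) - F(-pi/3) = (pi/3) - (-pi/3) = 2*pi/3.

2*pi/3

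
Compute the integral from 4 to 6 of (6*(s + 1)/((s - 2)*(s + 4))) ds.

Factor the denominator: s**2 + 2*s - 8 = (s + 4)(s - 2).
Partial fractions: 6*(s + 1)/((s - 2)*(s + 4)) = 3/(s + 4) + 3/(s - 2).
An antiderivative is F(s) = 3*log(s - 2) + 3*log(s + 4).
Then F(6) - F(4) = (3*log(5) + 9*log(2)) - (12*log(2)) = -3*log(2) + 3*log(5).

-3*log(2) + 3*log(5)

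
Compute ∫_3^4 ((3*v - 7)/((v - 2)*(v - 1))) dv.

Factor the denominator: v**2 - 3*v + 2 = (v - 1)(v - 2).
Partial fractions: (3*v - 7)/((v - 2)*(v - 1)) = 4/(v - 1) - 1/(v - 2).
An antiderivative is F(v) = -log(v - 2) + 4*log(v - 1).
Then F(4) - F(3) = (log(81/2)) - (log(16)) = log(81/32).

log(81/32)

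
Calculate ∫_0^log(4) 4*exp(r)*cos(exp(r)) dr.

-4*sin(1) + 4*sin(4)

Let u = exp(r), so du = exp(r) dr. When r = 0, u = 1; when r = log(4), u = 4.
The integral becomes 4·∫ cos(u) du from 1 to 4, with antiderivative 4*sin(u).
Back in r: F(r) = 4*sin(exp(r)).
Then F(log(4)) - F(0) = (4*sin(4)) - (4*sin(1)) = -4*sin(1) + 4*sin(4).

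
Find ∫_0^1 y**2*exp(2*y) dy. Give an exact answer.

Integrate by parts twice (u = y^2, dv = exp(2*y) dy).
An antiderivative is F(y) = (2*y**2 - 2*y + 1)*exp(2*y)/4.
Then F(1) - F(0) = (exp(2)/4) - (1/4) = -1/4 + exp(2)/4.

-1/4 + exp(2)/4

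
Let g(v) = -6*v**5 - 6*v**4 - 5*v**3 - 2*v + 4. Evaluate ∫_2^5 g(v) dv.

-400857/20

By the power rule, an antiderivative is F(v) = -v**6 - 6*v**5/5 - 5*v**4/4 - v**2 + 4*v.
Then F(5) - F(2) = (-80645/4) - (-592/5) = -400857/20.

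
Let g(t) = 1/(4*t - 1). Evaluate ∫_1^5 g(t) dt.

An antiderivative is F(t) = log(4*t - 1)/4.
Then F(5) - F(1) = (log(19)/4) - (log(3)/4) = -log(3)/4 + log(19)/4.

-log(3)/4 + log(19)/4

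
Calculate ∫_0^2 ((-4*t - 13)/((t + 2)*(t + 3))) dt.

log(5/96)

Factor the denominator: t**2 + 5*t + 6 = (t + 3)(t + 2).
Partial fractions: (-4*t - 13)/((t + 2)*(t + 3)) = 1/(t + 3) - 5/(t + 2).
An antiderivative is F(t) = -5*log(t + 2) + log(t + 3).
Then F(2) - F(0) = (-10*log(2) + log(5)) - (log(3/32)) = log(5/96).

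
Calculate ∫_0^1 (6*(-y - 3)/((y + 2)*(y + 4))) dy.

-3*log(5) - 3*log(3) + 9*log(2)

Factor the denominator: y**2 + 6*y + 8 = (y + 4)(y + 2).
Partial fractions: 6*(-y - 3)/((y + 2)*(y + 4)) = -3/(y + 4) - 3/(y + 2).
An antiderivative is F(y) = -3*log(y + 2) - 3*log(y + 4).
Then F(1) - F(0) = (-3*log(5) - 3*log(3)) - (-9*log(2)) = -3*log(5) - 3*log(3) + 9*log(2).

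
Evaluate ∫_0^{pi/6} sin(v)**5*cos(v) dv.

Let u = sin(v), so du = cos(v) dv. When v = 0, u = 0; when v = pi/6, u = 1/2.
The integral becomes ∫ u**5 du from 0 to 1/2, with antiderivative u**6/6.
Back in v: F(v) = sin(v)**6/6.
Then F(pi/6) - F(0) = (1/384) - (0) = 1/384.

1/384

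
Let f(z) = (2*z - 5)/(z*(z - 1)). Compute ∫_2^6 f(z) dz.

-3*log(5) + 5*log(3)

Factor the denominator: z**2 - z = z(z - 1).
Partial fractions: (2*z - 5)/(z*(z - 1)) = 5/z - 3/(z - 1).
An antiderivative is F(z) = 5*log(z) - 3*log(z - 1).
Then F(6) - F(2) = (-3*log(5) + 5*log(2) + 5*log(3)) - (log(32)) = -3*log(5) + 5*log(3).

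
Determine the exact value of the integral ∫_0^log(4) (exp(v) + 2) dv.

log(16) + 3

An antiderivative is F(v) = 2*v + exp(v).
Then F(log(4)) - F(0) = (4*log(2) + 4) - (1) = log(16) + 3.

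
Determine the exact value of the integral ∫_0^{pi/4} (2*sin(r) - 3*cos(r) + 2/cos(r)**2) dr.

4 - 5*sqrt(2)/2

An antiderivative is F(r) = -3*sin(r) - 2*cos(r) + 2*tan(r).
Then F(pi/4) - F(0) = (2 - 5*sqrt(2)/2) - (-2) = 4 - 5*sqrt(2)/2.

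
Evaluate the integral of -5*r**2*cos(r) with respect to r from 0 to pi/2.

10 - 5*pi**2/4

Integrate by parts twice (u = r^2, dv = -5*cos(r) dr).
An antiderivative is F(r) = -5*r**2*sin(r) - 10*r*cos(r) + 10*sin(r).
Then F(pi/2) - F(0) = (10 - 5*pi**2/4) - (0) = 10 - 5*pi**2/4.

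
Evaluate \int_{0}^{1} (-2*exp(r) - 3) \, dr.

An antiderivative is F(r) = -3*r - 2*exp(r).
Then F(1) - F(0) = (-2*E - 3) - (-2) = -2*E - 1.

-2*E - 1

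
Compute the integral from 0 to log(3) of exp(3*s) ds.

Let u = exp(s), so du = exp(s) ds. When s = 0, u = 1; when s = log(3), u = 3.
The integral becomes ∫ u**2 du from 1 to 3, with antiderivative u**3/3.
Back in s: F(s) = exp(3*s)/3.
Then F(log(3)) - F(0) = (9) - (1/3) = 26/3.

26/3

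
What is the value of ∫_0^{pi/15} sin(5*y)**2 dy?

Use the identity sin^2(5*y) = (1 - cos(10*y))/2.
An antiderivative is F(y) = y/2 - sin(10*y)/20.
Then F(pi/15) - F(0) = (-sqrt(3)/40 + pi/30) - (0) = -sqrt(3)/40 + pi/30.

-sqrt(3)/40 + pi/30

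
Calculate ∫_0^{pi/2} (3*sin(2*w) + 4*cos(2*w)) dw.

3

An antiderivative is F(w) = 2*sin(2*w) - 3*cos(2*w)/2.
Then F(pi/2) - F(0) = (3/2) - (-3/2) = 3.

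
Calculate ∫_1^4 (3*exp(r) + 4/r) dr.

-3*exp(1) + 8*log(2) + 3*exp(4)

An antiderivative is F(r) = 3*exp(r) + 4*log(r).
Then F(4) - F(1) = (8*log(2) + 3*exp(4)) - (3*exp(1)) = -3*exp(1) + 8*log(2) + 3*exp(4).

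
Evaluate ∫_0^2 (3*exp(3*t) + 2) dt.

3 + exp(6)

An antiderivative is F(t) = exp(3*t) + 2*t.
Then F(2) - F(0) = (4 + exp(6)) - (1) = 3 + exp(6).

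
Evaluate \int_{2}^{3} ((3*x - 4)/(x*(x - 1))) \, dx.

log(81/32)

Factor the denominator: x**2 - x = x(x - 1).
Partial fractions: (3*x - 4)/(x*(x - 1)) = 4/x - 1/(x - 1).
An antiderivative is F(x) = 4*log(x) - log(x - 1).
Then F(3) - F(2) = (log(81/2)) - (log(16)) = log(81/32).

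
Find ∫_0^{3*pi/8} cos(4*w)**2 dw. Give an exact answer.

Use the identity cos^2(4*w) = (1 + cos(8*w))/2.
An antiderivative is F(w) = w/2 + sin(8*w)/16.
Then F(3*pi/8) - F(0) = (3*pi/16) - (0) = 3*pi/16.

3*pi/16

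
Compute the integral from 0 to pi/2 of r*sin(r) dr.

Integrate by parts once (u = r, dv = sin(r) dr).
An antiderivative is F(r) = -r*cos(r) + sin(r).
Then F(pi/2) - F(0) = (1) - (0) = 1.

1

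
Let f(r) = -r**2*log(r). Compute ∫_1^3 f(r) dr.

26/9 - 9*log(3)

Integrate by parts once (u = ln r, dv = -r**2 dr).
An antiderivative is F(r) = -r**3*(3*log(r) - 1)/9.
Then F(3) - F(1) = (3 - 9*log(3)) - (1/9) = 26/9 - 9*log(3).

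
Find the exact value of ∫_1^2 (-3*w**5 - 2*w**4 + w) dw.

By the power rule, an antiderivative is F(w) = -w**6/2 - 2*w**5/5 + w**2/2.
Then F(2) - F(1) = (-214/5) - (-2/5) = -212/5.

-212/5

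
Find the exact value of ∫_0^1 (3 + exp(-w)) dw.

An antiderivative is F(w) = 3*w - exp(-w).
Then F(1) - F(0) = (3 - exp(-1)) - (-1) = 4 - exp(-1).

4 - exp(-1)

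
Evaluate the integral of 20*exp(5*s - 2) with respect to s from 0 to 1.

-(4 - 4*exp(5))*exp(-2)

Let u = 5*s - 2, so du = 5 ds. When s = 0, u = -2; when s = 1, u = 3.
The integral becomes 4·∫ exp(u) du from -2 to 3, with antiderivative 4*exp(u).
Back in s: F(s) = 4*exp(5*s - 2).
Then F(1) - F(0) = (4*exp(3)) - (4*exp(-2)) = -(4 - 4*exp(5))*exp(-2).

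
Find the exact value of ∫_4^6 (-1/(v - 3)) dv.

An antiderivative is F(v) = -log(v - 3).
Then F(6) - F(4) = (-log(3)) - (0) = -log(3).

-log(3)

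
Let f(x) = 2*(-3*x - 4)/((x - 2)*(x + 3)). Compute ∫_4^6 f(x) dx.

-4*log(3) - 4*log(2) + 2*log(7)

Factor the denominator: x**2 + x - 6 = (x + 3)(x - 2).
Partial fractions: 2*(-3*x - 4)/((x - 2)*(x + 3)) = -2/(x + 3) - 4/(x - 2).
An antiderivative is F(x) = -4*log(x - 2) - 2*log(x + 3).
Then F(6) - F(4) = (-8*log(2) - 4*log(3)) - (-2*log(7) - 4*log(2)) = -4*log(3) - 4*log(2) + 2*log(7).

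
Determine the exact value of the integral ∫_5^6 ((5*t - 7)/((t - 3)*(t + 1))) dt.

-5*log(2) - log(3) + 3*log(7)

Factor the denominator: t**2 - 2*t - 3 = (t + 1)(t - 3).
Partial fractions: (5*t - 7)/((t - 3)*(t + 1)) = 3/(t + 1) + 2/(t - 3).
An antiderivative is F(t) = 2*log(t - 3) + 3*log(t + 1).
Then F(6) - F(5) = (2*log(3) + 3*log(7)) - (3*log(3) + 5*log(2)) = -5*log(2) - log(3) + 3*log(7).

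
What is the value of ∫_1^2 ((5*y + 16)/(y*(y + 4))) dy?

log(96/5)

Factor the denominator: y**2 + 4*y = (y + 4)y.
Partial fractions: (5*y + 16)/(y*(y + 4)) = 1/(y + 4) + 4/y.
An antiderivative is F(y) = 4*log(y) + log(y + 4).
Then F(2) - F(1) = (log(96)) - (log(5)) = log(96/5).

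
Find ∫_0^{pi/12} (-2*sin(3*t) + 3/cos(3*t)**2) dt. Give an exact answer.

1/3 + sqrt(2)/3

An antiderivative is F(t) = 2*cos(3*t)/3 + tan(3*t).
Then F(pi/12) - F(0) = (sqrt(2)/3 + 1) - (2/3) = 1/3 + sqrt(2)/3.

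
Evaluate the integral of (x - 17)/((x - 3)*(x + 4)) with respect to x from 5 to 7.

-6*log(3) - 2*log(2) + 3*log(11)

Factor the denominator: x**2 + x - 12 = (x + 4)(x - 3).
Partial fractions: (x - 17)/((x - 3)*(x + 4)) = 3/(x + 4) - 2/(x - 3).
An antiderivative is F(x) = -2*log(x - 3) + 3*log(x + 4).
Then F(7) - F(5) = (-4*log(2) + 3*log(11)) - (-2*log(2) + 6*log(3)) = -6*log(3) - 2*log(2) + 3*log(11).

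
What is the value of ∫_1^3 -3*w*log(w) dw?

Integrate by parts once (u = ln w, dv = -3*w dw).
An antiderivative is F(w) = -3*w**2*(2*log(w) - 1)/4.
Then F(3) - F(1) = (27/4 - 27*log(3)/2) - (3/4) = 6 - 27*log(3)/2.

6 - 27*log(3)/2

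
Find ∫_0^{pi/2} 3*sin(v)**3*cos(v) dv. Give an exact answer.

Let u = sin(v), so du = cos(v) dv. When v = 0, u = 0; when v = pi/2, u = 1.
The integral becomes 3·∫ u**3 du from 0 to 1, with antiderivative 3*u**4/4.
Back in v: F(v) = 3*sin(v)**4/4.
Then F(pi/2) - F(0) = (3/4) - (0) = 3/4.

3/4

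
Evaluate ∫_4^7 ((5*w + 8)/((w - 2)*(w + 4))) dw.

-9*log(2) + 2*log(11) + 3*log(5)

Factor the denominator: w**2 + 2*w - 8 = (w + 4)(w - 2).
Partial fractions: (5*w + 8)/((w - 2)*(w + 4)) = 2/(w + 4) + 3/(w - 2).
An antiderivative is F(w) = 3*log(w - 2) + 2*log(w + 4).
Then F(7) - F(4) = (2*log(11) + 3*log(5)) - (9*log(2)) = -9*log(2) + 2*log(11) + 3*log(5).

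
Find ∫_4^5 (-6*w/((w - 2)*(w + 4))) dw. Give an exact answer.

-10*log(3) + 14*log(2)

Factor the denominator: w**2 + 2*w - 8 = (w + 4)(w - 2).
Partial fractions: -6*w/((w - 2)*(w + 4)) = -4/(w + 4) - 2/(w - 2).
An antiderivative is F(w) = -2*log(w - 2) - 4*log(w + 4).
Then F(5) - F(4) = (-10*log(3)) - (-14*log(2)) = -10*log(3) + 14*log(2).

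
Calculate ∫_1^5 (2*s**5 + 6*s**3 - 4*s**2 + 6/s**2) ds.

By the power rule, an antiderivative is F(s) = s**6/3 + 3*s**4/2 - 4*s**3/3 - 6/s.
Then F(5) - F(1) = (179339/30) - (-11/2) = 89752/15.

89752/15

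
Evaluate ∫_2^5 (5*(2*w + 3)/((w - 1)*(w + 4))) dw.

Factor the denominator: w**2 + 3*w - 4 = (w + 4)(w - 1).
Partial fractions: 5*(2*w + 3)/((w - 1)*(w + 4)) = 5/(w + 4) + 5/(w - 1).
An antiderivative is F(w) = 5*log(w - 1) + 5*log(w + 4).
Then F(5) - F(2) = (10*log(2) + 10*log(3)) - (5*log(2) + 5*log(3)) = 5*log(2) + 5*log(3).

5*log(2) + 5*log(3)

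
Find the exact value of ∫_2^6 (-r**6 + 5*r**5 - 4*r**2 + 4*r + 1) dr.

By the power rule, an antiderivative is F(r) = -r**7/7 + 5*r**6/6 - 4*r**3/3 + 2*r**2 + r.
Then F(6) - F(2) = (-9246/7) - (722/21) = -28460/21.

-28460/21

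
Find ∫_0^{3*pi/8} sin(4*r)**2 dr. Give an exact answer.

3*pi/16

Use the identity sin^2(4*r) = (1 - cos(8*r))/2.
An antiderivative is F(r) = r/2 - sin(8*r)/16.
Then F(3*pi/8) - F(0) = (3*pi/16) - (0) = 3*pi/16.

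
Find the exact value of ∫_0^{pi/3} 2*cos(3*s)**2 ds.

Use the identity cos^2(3*s) = (1 + cos(6*s))/2.
An antiderivative is F(s) = s + sin(6*s)/6.
Then F(pi/3) - F(0) = (pi/3) - (0) = pi/3.

pi/3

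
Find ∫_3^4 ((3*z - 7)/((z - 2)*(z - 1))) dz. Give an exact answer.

Factor the denominator: z**2 - 3*z + 2 = (z - 1)(z - 2).
Partial fractions: (3*z - 7)/((z - 2)*(z - 1)) = 4/(z - 1) - 1/(z - 2).
An antiderivative is F(z) = -log(z - 2) + 4*log(z - 1).
Then F(4) - F(3) = (log(81/2)) - (log(16)) = log(81/32).

log(81/32)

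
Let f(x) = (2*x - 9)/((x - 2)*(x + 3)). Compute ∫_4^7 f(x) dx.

Factor the denominator: x**2 + x - 6 = (x + 3)(x - 2).
Partial fractions: (2*x - 9)/((x - 2)*(x + 3)) = 3/(x + 3) - 1/(x - 2).
An antiderivative is F(x) = -log(x - 2) + 3*log(x + 3).
Then F(7) - F(4) = (3*log(2) + 2*log(5)) - (-log(2) + 3*log(7)) = -3*log(7) + 4*log(2) + 2*log(5).

-3*log(7) + 4*log(2) + 2*log(5)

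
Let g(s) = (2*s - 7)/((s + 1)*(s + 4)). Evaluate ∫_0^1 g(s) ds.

Factor the denominator: s**2 + 5*s + 4 = (s + 4)(s + 1).
Partial fractions: (2*s - 7)/((s + 1)*(s + 4)) = 5/(s + 4) - 3/(s + 1).
An antiderivative is F(s) = -3*log(s + 1) + 5*log(s + 4).
Then F(1) - F(0) = (-3*log(2) + 5*log(5)) - (10*log(2)) = -13*log(2) + 5*log(5).

-13*log(2) + 5*log(5)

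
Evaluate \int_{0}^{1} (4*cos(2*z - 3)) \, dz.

Let u = 2*z - 3, so du = 2 dz. When z = 0, u = -3; when z = 1, u = -1.
The integral becomes 2·∫ cos(u) du from -3 to -1, with antiderivative 2*sin(u).
Back in z: F(z) = 2*sin(2*z - 3).
Then F(1) - F(0) = (-2*sin(1)) - (-2*sin(3)) = -2*sin(1) + 2*sin(3).

-2*sin(1) + 2*sin(3)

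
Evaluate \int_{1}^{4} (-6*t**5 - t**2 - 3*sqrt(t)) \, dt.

-4130

By the power rule, an antiderivative is F(t) = -t**6 - 2*t**(3/2) - t**3/3.
Then F(4) - F(1) = (-12400/3) - (-10/3) = -4130.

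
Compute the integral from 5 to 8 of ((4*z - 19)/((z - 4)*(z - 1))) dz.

Factor the denominator: z**2 - 5*z + 4 = (z - 1)(z - 4).
Partial fractions: (4*z - 19)/((z - 4)*(z - 1)) = 5/(z - 1) - 1/(z - 4).
An antiderivative is F(z) = -log(z - 4) + 5*log(z - 1).
Then F(8) - F(5) = (-2*log(2) + 5*log(7)) - (10*log(2)) = -12*log(2) + 5*log(7).

-12*log(2) + 5*log(7)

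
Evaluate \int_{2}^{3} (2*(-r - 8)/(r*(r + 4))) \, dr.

-6*log(3) + 2*log(2) + 2*log(7)

Factor the denominator: r**2 + 4*r = (r + 4)r.
Partial fractions: 2*(-r - 8)/(r*(r + 4)) = 2/(r + 4) - 4/r.
An antiderivative is F(r) = -4*log(r) + 2*log(r + 4).
Then F(3) - F(2) = (log(49/81)) - (log(9/4)) = -6*log(3) + 2*log(2) + 2*log(7).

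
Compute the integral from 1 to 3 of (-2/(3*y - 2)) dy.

An antiderivative is F(y) = -2*log(3*y - 2)/3.
Then F(3) - F(1) = (-2*log(7)/3) - (0) = -2*log(7)/3.

-2*log(7)/3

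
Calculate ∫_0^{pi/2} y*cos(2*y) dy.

-1/2

Integrate by parts once (u = y, dv = cos(2*y) dy).
An antiderivative is F(y) = y*sin(2*y)/2 + cos(2*y)/4.
Then F(pi/2) - F(0) = (-1/4) - (1/4) = -1/2.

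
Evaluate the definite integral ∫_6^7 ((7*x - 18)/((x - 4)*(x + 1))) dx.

Factor the denominator: x**2 - 3*x - 4 = (x + 1)(x - 4).
Partial fractions: (7*x - 18)/((x - 4)*(x + 1)) = 5/(x + 1) + 2/(x - 4).
An antiderivative is F(x) = 2*log(x - 4) + 5*log(x + 1).
Then F(7) - F(6) = (2*log(3) + 15*log(2)) - (2*log(2) + 5*log(7)) = -5*log(7) + 2*log(3) + 13*log(2).

-5*log(7) + 2*log(3) + 13*log(2)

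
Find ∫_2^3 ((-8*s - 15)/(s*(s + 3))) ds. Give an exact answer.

Factor the denominator: s**2 + 3*s = (s + 3)s.
Partial fractions: (-8*s - 15)/(s*(s + 3)) = -3/(s + 3) - 5/s.
An antiderivative is F(s) = -5*log(s) - 3*log(s + 3).
Then F(3) - F(2) = (-8*log(3) - 3*log(2)) - (-3*log(5) - 5*log(2)) = -8*log(3) + 2*log(2) + 3*log(5).

-8*log(3) + 2*log(2) + 3*log(5)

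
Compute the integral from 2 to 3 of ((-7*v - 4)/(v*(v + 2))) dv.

-5*log(5) - 2*log(3) + 12*log(2)

Factor the denominator: v**2 + 2*v = (v + 2)v.
Partial fractions: (-7*v - 4)/(v*(v + 2)) = -5/(v + 2) - 2/v.
An antiderivative is F(v) = -2*log(v) - 5*log(v + 2).
Then F(3) - F(2) = (-5*log(5) - 2*log(3)) - (-12*log(2)) = -5*log(5) - 2*log(3) + 12*log(2).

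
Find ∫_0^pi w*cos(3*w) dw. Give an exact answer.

Integrate by parts once (u = w, dv = cos(3*w) dw).
An antiderivative is F(w) = w*sin(3*w)/3 + cos(3*w)/9.
Then F(pi) - F(0) = (-1/9) - (1/9) = -2/9.

-2/9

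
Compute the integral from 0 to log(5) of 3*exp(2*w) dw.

36

An antiderivative is F(w) = 3*exp(2*w)/2.
Then F(log(5)) - F(0) = (75/2) - (3/2) = 36.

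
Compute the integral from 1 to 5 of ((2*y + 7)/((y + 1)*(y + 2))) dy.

-3*log(7) + 8*log(3)

Factor the denominator: y**2 + 3*y + 2 = (y + 2)(y + 1).
Partial fractions: (2*y + 7)/((y + 1)*(y + 2)) = -3/(y + 2) + 5/(y + 1).
An antiderivative is F(y) = 5*log(y + 1) - 3*log(y + 2).
Then F(5) - F(1) = (-3*log(7) + 5*log(2) + 5*log(3)) - (log(32/27)) = -3*log(7) + 8*log(3).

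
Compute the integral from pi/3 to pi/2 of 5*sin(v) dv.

An antiderivative is F(v) = -5*cos(v).
Then F(pi/2) - F(pi/3) = (0) - (-5/2) = 5/2.

5/2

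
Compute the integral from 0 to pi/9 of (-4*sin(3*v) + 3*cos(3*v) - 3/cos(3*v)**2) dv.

An antiderivative is F(v) = sin(3*v) + 4*cos(3*v)/3 - tan(3*v).
Then F(pi/9) - F(0) = (2/3 - sqrt(3)/2) - (4/3) = -sqrt(3)/2 - 2/3.

-sqrt(3)/2 - 2/3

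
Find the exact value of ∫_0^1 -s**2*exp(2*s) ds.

1/4 - exp(2)/4

Integrate by parts twice (u = s^2, dv = -exp(2*s) ds).
An antiderivative is F(s) = (-2*s**2 + 2*s - 1)*exp(2*s)/4.
Then F(1) - F(0) = (-exp(2)/4) - (-1/4) = 1/4 - exp(2)/4.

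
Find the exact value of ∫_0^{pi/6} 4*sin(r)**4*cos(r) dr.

Let u = sin(r), so du = cos(r) dr. When r = 0, u = 0; when r = pi/6, u = 1/2.
The integral becomes 4·∫ u**4 du from 0 to 1/2, with antiderivative 4*u**5/5.
Back in r: F(r) = 4*sin(r)**5/5.
Then F(pi/6) - F(0) = (1/40) - (0) = 1/40.

1/40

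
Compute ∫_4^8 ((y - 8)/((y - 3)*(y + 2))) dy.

Factor the denominator: y**2 - y - 6 = (y + 2)(y - 3).
Partial fractions: (y - 8)/((y - 3)*(y + 2)) = 2/(y + 2) - 1/(y - 3).
An antiderivative is F(y) = -log(y - 3) + 2*log(y + 2).
Then F(8) - F(4) = (log(20)) - (log(36)) = log(5/9).

log(5/9)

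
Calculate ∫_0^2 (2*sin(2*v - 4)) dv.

-1 + cos(4)

Let u = 2*v - 4, so du = 2 dv. When v = 0, u = -4; when v = 2, u = 0.
The integral becomes ∫ sin(u) du from -4 to 0, with antiderivative -cos(u).
Back in v: F(v) = -cos(2*v - 4).
Then F(2) - F(0) = (-1) - (-cos(4)) = -1 + cos(4).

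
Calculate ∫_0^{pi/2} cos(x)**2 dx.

pi/4

Use the identity cos^2(x) = (1 + cos(2*x))/2.
An antiderivative is F(x) = x/2 + sin(2*x)/4.
Then F(pi/2) - F(0) = (pi/4) - (0) = pi/4.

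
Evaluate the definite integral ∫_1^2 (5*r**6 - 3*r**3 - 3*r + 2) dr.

2155/28

By the power rule, an antiderivative is F(r) = 5*r**7/7 - 3*r**4/4 - 3*r**2/2 + 2*r.
Then F(2) - F(1) = (542/7) - (13/28) = 2155/28.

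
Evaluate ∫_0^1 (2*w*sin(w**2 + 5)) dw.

-cos(6) + cos(5)

Let u = w**2 + 5, so du = 2*w dw. When w = 0, u = 5; when w = 1, u = 6.
The integral becomes ∫ sin(u) du from 5 to 6, with antiderivative -cos(u).
Back in w: F(w) = -cos(w**2 + 5).
Then F(1) - F(0) = (-cos(6)) - (-cos(5)) = -cos(6) + cos(5).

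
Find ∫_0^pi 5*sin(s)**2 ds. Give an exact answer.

Use the identity sin^2(s) = (1 - cos(2*s))/2.
An antiderivative is F(s) = 5*s/2 - 5*sin(2*s)/4.
Then F(pi) - F(0) = (5*pi/2) - (0) = 5*pi/2.

5*pi/2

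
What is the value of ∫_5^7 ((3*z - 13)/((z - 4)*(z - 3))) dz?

Factor the denominator: z**2 - 7*z + 12 = (z - 3)(z - 4).
Partial fractions: (3*z - 13)/((z - 4)*(z - 3)) = 4/(z - 3) - 1/(z - 4).
An antiderivative is F(z) = -log(z - 4) + 4*log(z - 3).
Then F(7) - F(5) = (-log(3) + 8*log(2)) - (log(16)) = log(16/3).

log(16/3)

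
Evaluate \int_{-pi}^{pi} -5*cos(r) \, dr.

0

An antiderivative is F(r) = -5*sin(r).
Then F(pi) - F(-pi) = (0) - (0) = 0.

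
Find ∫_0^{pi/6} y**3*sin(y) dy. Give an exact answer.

-3 - sqrt(3)*pi**3/432 + pi**2/24 + sqrt(3)*pi/2

Integrate by parts 3 times (u = y^3, dv = sin(y) dy).
An antiderivative is F(y) = -y**3*cos(y) + 3*y**2*sin(y) + 6*y*cos(y) - 6*sin(y).
Then F(pi/6) - F(0) = (-3 - sqrt(3)*pi**3/432 + pi**2/24 + sqrt(3)*pi/2) - (0) = -3 - sqrt(3)*pi**3/432 + pi**2/24 + sqrt(3)*pi/2.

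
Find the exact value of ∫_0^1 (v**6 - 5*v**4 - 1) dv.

By the power rule, an antiderivative is F(v) = v**7/7 - v**5 - v.
Then F(1) - F(0) = (-13/7) - (0) = -13/7.

-13/7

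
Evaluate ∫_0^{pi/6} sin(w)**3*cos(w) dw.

1/64

Let u = sin(w), so du = cos(w) dw. When w = 0, u = 0; when w = pi/6, u = 1/2.
The integral becomes ∫ u**3 du from 0 to 1/2, with antiderivative u**4/4.
Back in w: F(w) = sin(w)**4/4.
Then F(pi/6) - F(0) = (1/64) - (0) = 1/64.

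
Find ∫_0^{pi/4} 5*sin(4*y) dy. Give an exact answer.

5/2

An antiderivative is F(y) = -5*cos(4*y)/4.
Then F(pi/4) - F(0) = (5/4) - (-5/4) = 5/2.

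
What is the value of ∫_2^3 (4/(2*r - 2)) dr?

log(4)

An antiderivative is F(r) = 2*log(2*r - 2).
Then F(3) - F(2) = (log(16)) - (log(4)) = log(4).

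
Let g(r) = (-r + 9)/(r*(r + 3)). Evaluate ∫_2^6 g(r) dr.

-5*log(3) + 4*log(5)

Factor the denominator: r**2 + 3*r = (r + 3)r.
Partial fractions: (-r + 9)/(r*(r + 3)) = -4/(r + 3) + 3/r.
An antiderivative is F(r) = 3*log(r) - 4*log(r + 3).
Then F(6) - F(2) = (-5*log(3) + 3*log(2)) - (-4*log(5) + 3*log(2)) = -5*log(3) + 4*log(5).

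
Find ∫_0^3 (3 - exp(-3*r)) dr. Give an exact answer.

An antiderivative is F(r) = 3*r + exp(-3*r)/3.
Then F(3) - F(0) = (exp(-9)/3 + 9) - (1/3) = exp(-9)/3 + 26/3.

exp(-9)/3 + 26/3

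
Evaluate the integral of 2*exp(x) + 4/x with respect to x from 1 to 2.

An antiderivative is F(x) = 2*exp(x) + 4*log(x).
Then F(2) - F(1) = (log(16) + 2*exp(2)) - (2*exp(1)) = -2*exp(1) + 4*log(2) + 2*exp(2).

-2*exp(1) + 4*log(2) + 2*exp(2)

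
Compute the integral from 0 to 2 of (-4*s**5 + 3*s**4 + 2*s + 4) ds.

-172/15

By the power rule, an antiderivative is F(s) = -2*s**6/3 + 3*s**5/5 + s**2 + 4*s.
Then F(2) - F(0) = (-172/15) - (0) = -172/15.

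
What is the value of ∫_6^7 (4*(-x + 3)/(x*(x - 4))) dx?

Factor the denominator: x**2 - 4*x = x(x - 4).
Partial fractions: 4*(-x + 3)/(x*(x - 4)) = -3/x - 1/(x - 4).
An antiderivative is F(x) = -3*log(x) - log(x - 4).
Then F(7) - F(6) = (-3*log(7) - log(3)) - (-3*log(3) - 4*log(2)) = -3*log(7) + 2*log(3) + 4*log(2).

-3*log(7) + 2*log(3) + 4*log(2)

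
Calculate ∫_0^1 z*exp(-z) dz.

1 - 2*exp(-1)

Integrate by parts once (u = z, dv = exp(-z) dz).
An antiderivative is F(z) = (-z - 1)*exp(-z).
Then F(1) - F(0) = (-2*exp(-1)) - (-1) = 1 - 2*exp(-1).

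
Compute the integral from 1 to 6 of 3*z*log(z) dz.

Integrate by parts once (u = ln z, dv = 3*z dz).
An antiderivative is F(z) = 3*z**2*(2*log(z) - 1)/4.
Then F(6) - F(1) = (-27 + 54*log(2) + 54*log(3)) - (-3/4) = -105/4 + 54*log(2) + 54*log(3).

-105/4 + 54*log(2) + 54*log(3)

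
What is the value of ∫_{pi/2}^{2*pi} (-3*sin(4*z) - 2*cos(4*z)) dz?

0

An antiderivative is F(z) = -sin(4*z)/2 + 3*cos(4*z)/4.
Then F(2*pi) - F(pi/2) = (3/4) - (3/4) = 0.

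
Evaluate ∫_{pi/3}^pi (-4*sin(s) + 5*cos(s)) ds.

-6 - 5*sqrt(3)/2

An antiderivative is F(s) = 5*sin(s) + 4*cos(s).
Then F(pi) - F(pi/3) = (-4) - (2 + 5*sqrt(3)/2) = -6 - 5*sqrt(3)/2.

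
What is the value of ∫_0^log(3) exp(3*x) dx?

Let u = exp(x), so du = exp(x) dx. When x = 0, u = 1; when x = log(3), u = 3.
The integral becomes ∫ u**2 du from 1 to 3, with antiderivative u**3/3.
Back in x: F(x) = exp(3*x)/3.
Then F(log(3)) - F(0) = (9) - (1/3) = 26/3.

26/3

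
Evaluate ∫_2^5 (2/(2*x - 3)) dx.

An antiderivative is F(x) = log(2*x - 3).
Then F(5) - F(2) = (log(7)) - (0) = log(7).

log(7)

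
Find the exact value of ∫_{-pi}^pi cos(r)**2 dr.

pi

Use the identity cos^2(r) = (1 + cos(2*r))/2.
An antiderivative is F(r) = r/2 + sin(2*r)/4.
Then F(pi) - F(-pi) = (pi/2) - (-pi/2) = pi.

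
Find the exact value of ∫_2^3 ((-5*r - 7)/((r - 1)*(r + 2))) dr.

-log(20)

Factor the denominator: r**2 + r - 2 = (r + 2)(r - 1).
Partial fractions: (-5*r - 7)/((r - 1)*(r + 2)) = -1/(r + 2) - 4/(r - 1).
An antiderivative is F(r) = -4*log(r - 1) - log(r + 2).
Then F(3) - F(2) = (-log(80)) - (-log(4)) = -log(20).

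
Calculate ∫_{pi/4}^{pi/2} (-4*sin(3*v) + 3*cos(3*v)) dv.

An antiderivative is F(v) = sin(3*v) + 4*cos(3*v)/3.
Then F(pi/2) - F(pi/4) = (-1) - (-sqrt(2)/6) = -1 + sqrt(2)/6.

-1 + sqrt(2)/6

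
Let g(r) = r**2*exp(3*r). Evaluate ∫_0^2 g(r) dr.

Integrate by parts twice (u = r^2, dv = exp(3*r) dr).
An antiderivative is F(r) = (9*r**2 - 6*r + 2)*exp(3*r)/27.
Then F(2) - F(0) = (26*exp(6)/27) - (2/27) = -2/27 + 26*exp(6)/27.

-2/27 + 26*exp(6)/27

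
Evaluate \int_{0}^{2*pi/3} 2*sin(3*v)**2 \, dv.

2*pi/3

Use the identity sin^2(3*v) = (1 - cos(6*v))/2.
An antiderivative is F(v) = v - sin(6*v)/6.
Then F(2*pi/3) - F(0) = (2*pi/3) - (0) = 2*pi/3.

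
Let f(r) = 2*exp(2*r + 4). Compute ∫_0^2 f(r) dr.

Let u = 2*r + 4, so du = 2 dr. When r = 0, u = 4; when r = 2, u = 8.
The integral becomes ∫ exp(u) du from 4 to 8, with antiderivative exp(u).
Back in r: F(r) = exp(2*r + 4).
Then F(2) - F(0) = (exp(8)) - (exp(4)) = -exp(4) + exp(8).

-exp(4) + exp(8)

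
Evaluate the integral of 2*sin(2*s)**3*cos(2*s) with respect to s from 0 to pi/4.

1/4

Let u = sin(2*s), so du = 2*cos(2*s) ds. When s = 0, u = 0; when s = pi/4, u = 1.
The integral becomes ∫ u**3 du from 0 to 1, with antiderivative u**4/4.
Back in s: F(s) = sin(2*s)**4/4.
Then F(pi/4) - F(0) = (1/4) - (0) = 1/4.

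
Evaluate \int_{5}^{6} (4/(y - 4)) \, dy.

An antiderivative is F(y) = 4*log(y - 4).
Then F(6) - F(5) = (log(16)) - (0) = log(16).

log(16)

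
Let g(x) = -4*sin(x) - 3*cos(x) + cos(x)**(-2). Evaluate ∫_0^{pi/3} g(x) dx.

An antiderivative is F(x) = -3*sin(x) + 4*cos(x) + tan(x).
Then F(pi/3) - F(0) = (2 - sqrt(3)/2) - (4) = -2 - sqrt(3)/2.

-2 - sqrt(3)/2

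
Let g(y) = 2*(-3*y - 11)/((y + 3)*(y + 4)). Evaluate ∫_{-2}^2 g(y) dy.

Factor the denominator: y**2 + 7*y + 12 = (y + 4)(y + 3).
Partial fractions: 2*(-3*y - 11)/((y + 3)*(y + 4)) = -2/(y + 4) - 4/(y + 3).
An antiderivative is F(y) = -4*log(y + 3) - 2*log(y + 4).
Then F(2) - F(-2) = (-4*log(5) - 2*log(3) - 2*log(2)) - (-log(4)) = -4*log(5) - 2*log(3).

-4*log(5) - 2*log(3)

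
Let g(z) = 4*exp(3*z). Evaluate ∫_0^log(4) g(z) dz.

An antiderivative is F(z) = 4*exp(3*z)/3.
Then F(log(4)) - F(0) = (256/3) - (4/3) = 84.

84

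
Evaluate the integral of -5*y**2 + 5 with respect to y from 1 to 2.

-20/3

By the power rule, an antiderivative is F(y) = -5*y**3/3 + 5*y.
Then F(2) - F(1) = (-10/3) - (10/3) = -20/3.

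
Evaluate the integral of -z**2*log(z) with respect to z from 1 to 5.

124/9 - 125*log(5)/3

Integrate by parts once (u = ln z, dv = -z**2 dz).
An antiderivative is F(z) = -z**3*(3*log(z) - 1)/9.
Then F(5) - F(1) = (125/9 - 125*log(5)/3) - (1/9) = 124/9 - 125*log(5)/3.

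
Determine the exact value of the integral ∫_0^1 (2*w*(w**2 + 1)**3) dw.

Let u = w**2 + 1, so du = 2*w dw. When w = 0, u = 1; when w = 1, u = 2.
The integral becomes ∫ u**3 du from 1 to 2, with antiderivative u**4/4.
Back in w: F(w) = (w**2 + 1)**4/4.
Then F(1) - F(0) = (4) - (1/4) = 15/4.

15/4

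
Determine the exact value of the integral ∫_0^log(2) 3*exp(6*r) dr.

63/2

Let u = exp(r), so du = exp(r) dr. When r = 0, u = 1; when r = log(2), u = 2.
The integral becomes 3·∫ u**5 du from 1 to 2, with antiderivative u**6/2.
Back in r: F(r) = exp(6*r)/2.
Then F(log(2)) - F(0) = (32) - (1/2) = 63/2.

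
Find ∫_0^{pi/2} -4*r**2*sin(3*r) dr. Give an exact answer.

Integrate by parts twice (u = r^2, dv = -4*sin(3*r) dr).
An antiderivative is F(r) = 4*r**2*cos(3*r)/3 - 8*r*sin(3*r)/9 - 8*cos(3*r)/27.
Then F(pi/2) - F(0) = (4*pi/9) - (-8/27) = 8/27 + 4*pi/9.

8/27 + 4*pi/9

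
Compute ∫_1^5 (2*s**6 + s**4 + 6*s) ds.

By the power rule, an antiderivative is F(s) = 2*s**7/7 + s**5/5 + 3*s**2.
Then F(5) - F(1) = (161150/7) - (122/35) = 805628/35.

805628/35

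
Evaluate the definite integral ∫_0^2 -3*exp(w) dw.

3 - 3*exp(2)

An antiderivative is F(w) = -3*exp(w).
Then F(2) - F(0) = (-3*exp(2)) - (-3) = 3 - 3*exp(2).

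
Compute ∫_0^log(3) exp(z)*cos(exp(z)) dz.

Let u = exp(z), so du = exp(z) dz. When z = 0, u = 1; when z = log(3), u = 3.
The integral becomes ∫ cos(u) du from 1 to 3, with antiderivative sin(u).
Back in z: F(z) = sin(exp(z)).
Then F(log(3)) - F(0) = (sin(3)) - (sin(1)) = -sin(1) + sin(3).

-sin(1) + sin(3)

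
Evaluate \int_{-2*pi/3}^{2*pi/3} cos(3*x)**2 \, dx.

2*pi/3

Use the identity cos^2(3*x) = (1 + cos(6*x))/2.
An antiderivative is F(x) = x/2 + sin(6*x)/12.
Then F(2*pi/3) - F(-2*pi/3) = (pi/3) - (-pi/3) = 2*pi/3.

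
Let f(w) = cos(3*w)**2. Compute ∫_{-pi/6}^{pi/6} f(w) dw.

Use the identity cos^2(3*w) = (1 + cos(6*w))/2.
An antiderivative is F(w) = w/2 + sin(6*w)/12.
Then F(pi/6) - F(-pi/6) = (pi/12) - (-pi/12) = pi/6.

pi/6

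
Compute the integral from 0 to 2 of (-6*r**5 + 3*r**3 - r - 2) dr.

-58

By the power rule, an antiderivative is F(r) = -r**6 + 3*r**4/4 - r**2/2 - 2*r.
Then F(2) - F(0) = (-58) - (0) = -58.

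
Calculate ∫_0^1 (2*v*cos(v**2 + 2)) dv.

Let u = v**2 + 2, so du = 2*v dv. When v = 0, u = 2; when v = 1, u = 3.
The integral becomes ∫ cos(u) du from 2 to 3, with antiderivative sin(u).
Back in v: F(v) = sin(v**2 + 2).
Then F(1) - F(0) = (sin(3)) - (sin(2)) = -sin(2) + sin(3).

-sin(2) + sin(3)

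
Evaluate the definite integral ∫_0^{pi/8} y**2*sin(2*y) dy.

-1/4 - sqrt(2)*pi**2/256 + sqrt(2)*pi/32 + sqrt(2)/8

Integrate by parts twice (u = y^2, dv = sin(2*y) dy).
An antiderivative is F(y) = -y**2*cos(2*y)/2 + y*sin(2*y)/2 + cos(2*y)/4.
Then F(pi/8) - F(0) = (sqrt(2)*(-pi**2 + 8*pi + 32)/256) - (1/4) = -1/4 - sqrt(2)*pi**2/256 + sqrt(2)*pi/32 + sqrt(2)/8.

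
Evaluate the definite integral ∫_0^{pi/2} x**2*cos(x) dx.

Integrate by parts twice (u = x^2, dv = cos(x) dx).
An antiderivative is F(x) = x**2*sin(x) + 2*x*cos(x) - 2*sin(x).
Then F(pi/2) - F(0) = (-2 + pi**2/4) - (0) = -2 + pi**2/4.

-2 + pi**2/4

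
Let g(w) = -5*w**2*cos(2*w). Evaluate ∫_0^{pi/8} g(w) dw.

Integrate by parts twice (u = w^2, dv = -5*cos(2*w) dw).
An antiderivative is F(w) = -5*w**2*sin(2*w)/2 - 5*w*cos(2*w)/2 + 5*sin(2*w)/4.
Then F(pi/8) - F(0) = (5*sqrt(2)*(-8*pi - pi**2 + 32)/256) - (0) = 5*sqrt(2)*(-8*pi - pi**2 + 32)/256.

5*sqrt(2)*(-8*pi - pi**2 + 32)/256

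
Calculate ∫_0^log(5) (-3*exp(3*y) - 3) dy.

An antiderivative is F(y) = -exp(3*y) - 3*y.
Then F(log(5)) - F(0) = (-125 - 3*log(5)) - (-1) = -124 - 3*log(5).

-124 - 3*log(5)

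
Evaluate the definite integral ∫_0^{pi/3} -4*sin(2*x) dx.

-3

An antiderivative is F(x) = 2*cos(2*x).
Then F(pi/3) - F(0) = (-1) - (2) = -3.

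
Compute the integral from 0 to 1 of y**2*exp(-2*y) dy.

Integrate by parts twice (u = y^2, dv = exp(-2*y) dy).
An antiderivative is F(y) = (-2*y**2 - 2*y - 1)*exp(-2*y)/4.
Then F(1) - F(0) = (-5*exp(-2)/4) - (-1/4) = (-5 + exp(2))*exp(-2)/4.

(-5 + exp(2))*exp(-2)/4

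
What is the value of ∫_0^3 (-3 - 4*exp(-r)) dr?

-13 + 4*exp(-3)

An antiderivative is F(r) = -3*r + 4*exp(-r).
Then F(3) - F(0) = (-9 + 4*exp(-3)) - (4) = -13 + 4*exp(-3).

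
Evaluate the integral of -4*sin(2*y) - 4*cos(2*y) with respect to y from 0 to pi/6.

An antiderivative is F(y) = -2*sin(2*y) + 2*cos(2*y).
Then F(pi/6) - F(0) = (1 - sqrt(3)) - (2) = -sqrt(3) - 1.

-sqrt(3) - 1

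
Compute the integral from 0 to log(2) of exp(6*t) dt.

21/2

Let u = exp(t), so du = exp(t) dt. When t = 0, u = 1; when t = log(2), u = 2.
The integral becomes ∫ u**5 du from 1 to 2, with antiderivative u**6/6.
Back in t: F(t) = exp(6*t)/6.
Then F(log(2)) - F(0) = (32/3) - (1/6) = 21/2.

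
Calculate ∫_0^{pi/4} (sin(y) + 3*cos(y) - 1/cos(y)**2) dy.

An antiderivative is F(y) = 3*sin(y) - cos(y) - tan(y).
Then F(pi/4) - F(0) = (-1 + sqrt(2)) - (-1) = sqrt(2).

sqrt(2)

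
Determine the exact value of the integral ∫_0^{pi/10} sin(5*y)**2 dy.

Use the identity sin^2(5*y) = (1 - cos(10*y))/2.
An antiderivative is F(y) = y/2 - sin(10*y)/20.
Then F(pi/10) - F(0) = (pi/20) - (0) = pi/20.

pi/20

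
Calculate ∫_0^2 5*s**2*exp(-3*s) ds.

10/27 - 250*exp(-6)/27

Integrate by parts twice (u = s^2, dv = 5*exp(-3*s) ds).
An antiderivative is F(s) = (-45*s**2 - 30*s - 10)*exp(-3*s)/27.
Then F(2) - F(0) = (-250*exp(-6)/27) - (-10/27) = 10/27 - 250*exp(-6)/27.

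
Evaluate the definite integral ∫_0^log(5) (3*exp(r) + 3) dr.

An antiderivative is F(r) = 3*r + 3*exp(r).
Then F(log(5)) - F(0) = (3*log(5) + 15) - (3) = 3*log(5) + 12.

3*log(5) + 12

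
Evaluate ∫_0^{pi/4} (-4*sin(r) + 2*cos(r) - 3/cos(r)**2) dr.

-7 + 3*sqrt(2)

An antiderivative is F(r) = 2*sin(r) + 4*cos(r) - 3*tan(r).
Then F(pi/4) - F(0) = (-3 + 3*sqrt(2)) - (4) = -7 + 3*sqrt(2).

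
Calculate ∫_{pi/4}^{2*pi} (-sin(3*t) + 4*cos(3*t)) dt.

1/3 - sqrt(2)/2

An antiderivative is F(t) = 4*sin(3*t)/3 + cos(3*t)/3.
Then F(2*pi) - F(pi/4) = (1/3) - (sqrt(2)/2) = 1/3 - sqrt(2)/2.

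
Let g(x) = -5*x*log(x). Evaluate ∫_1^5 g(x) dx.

Integrate by parts once (u = ln x, dv = -5*x dx).
An antiderivative is F(x) = -5*x**2*(2*log(x) - 1)/4.
Then F(5) - F(1) = (125/4 - 125*log(5)/2) - (5/4) = 30 - 125*log(5)/2.

30 - 125*log(5)/2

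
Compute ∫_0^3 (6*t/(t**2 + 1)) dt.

3*log(2) + 3*log(5)

Let u = t**2 + 1, so du = 2*t dt. When t = 0, u = 1; when t = 3, u = 10.
The integral becomes 3·∫ 1/u du from 1 to 10, with antiderivative 3*log(u).
Back in t: F(t) = 3*log(t**2 + 1).
Then F(3) - F(0) = (3*log(2) + 3*log(5)) - (0) = 3*log(2) + 3*log(5).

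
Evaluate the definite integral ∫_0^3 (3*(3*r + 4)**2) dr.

Let u = 3*r + 4, so du = 3 dr. When r = 0, u = 4; when r = 3, u = 13.
The integral becomes ∫ u**2 du from 4 to 13, with antiderivative u**3/3.
Back in r: F(r) = (3*r + 4)**3/3.
Then F(3) - F(0) = (2197/3) - (64/3) = 711.

711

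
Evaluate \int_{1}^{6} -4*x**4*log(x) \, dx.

1244 - 31104*log(6)/5

Integrate by parts once (u = ln x, dv = -4*x**4 dx).
An antiderivative is F(x) = -4*x**5*(5*log(x) - 1)/25.
Then F(6) - F(1) = (31104/25 - 31104*log(6)/5) - (4/25) = 1244 - 31104*log(6)/5.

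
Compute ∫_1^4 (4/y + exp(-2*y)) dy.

(-1 + exp(6) + 16*exp(8)*log(2))*exp(-8)/2

An antiderivative is F(y) = 4*log(y) - exp(-2*y)/2.
Then F(4) - F(1) = (-exp(-8)/2 + 8*log(2)) - (-exp(-2)/2) = (-1 + exp(6) + 16*exp(8)*log(2))*exp(-8)/2.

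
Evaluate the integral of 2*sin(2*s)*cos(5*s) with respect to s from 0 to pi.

Use the identity sin(2*s)cos(5*s) = [sin(7*s) + sin(-3*s)]/2.
An antiderivative is F(s) = cos(3*s)/3 - cos(7*s)/7.
Then F(pi) - F(0) = (-4/21) - (4/21) = -8/21.

-8/21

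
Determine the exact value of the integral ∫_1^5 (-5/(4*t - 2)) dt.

An antiderivative is F(t) = -5*log(4*t - 2)/4.
Then F(5) - F(1) = (-5*log(18)/4) - (-5*log(2)/4) = -5*log(3)/2.

-5*log(3)/2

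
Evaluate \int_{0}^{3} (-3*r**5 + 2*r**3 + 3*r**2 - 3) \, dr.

-306

By the power rule, an antiderivative is F(r) = -r**6/2 + r**4/2 + r**3 - 3*r.
Then F(3) - F(0) = (-306) - (0) = -306.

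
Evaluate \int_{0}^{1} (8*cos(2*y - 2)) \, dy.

4*sin(2)

Let u = 2*y - 2, so du = 2 dy. When y = 0, u = -2; when y = 1, u = 0.
The integral becomes 4·∫ cos(u) du from -2 to 0, with antiderivative 4*sin(u).
Back in y: F(y) = 4*sin(2*y - 2).
Then F(1) - F(0) = (0) - (-4*sin(2)) = 4*sin(2).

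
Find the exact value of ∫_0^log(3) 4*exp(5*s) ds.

968/5

Let u = exp(s), so du = exp(s) ds. When s = 0, u = 1; when s = log(3), u = 3.
The integral becomes 4·∫ u**4 du from 1 to 3, with antiderivative 4*u**5/5.
Back in s: F(s) = 4*exp(5*s)/5.
Then F(log(3)) - F(0) = (972/5) - (4/5) = 968/5.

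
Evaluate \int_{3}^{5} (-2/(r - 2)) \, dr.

-log(9)

An antiderivative is F(r) = -2*log(r - 2).
Then F(5) - F(3) = (-log(9)) - (0) = -log(9).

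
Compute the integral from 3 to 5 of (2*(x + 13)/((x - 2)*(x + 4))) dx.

-log(3) + 3*log(7)

Factor the denominator: x**2 + 2*x - 8 = (x + 4)(x - 2).
Partial fractions: 2*(x + 13)/((x - 2)*(x + 4)) = -3/(x + 4) + 5/(x - 2).
An antiderivative is F(x) = 5*log(x - 2) - 3*log(x + 4).
Then F(5) - F(3) = (-log(3)) - (-3*log(7)) = -log(3) + 3*log(7).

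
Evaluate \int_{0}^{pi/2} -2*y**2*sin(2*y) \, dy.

Integrate by parts twice (u = y^2, dv = -2*sin(2*y) dy).
An antiderivative is F(y) = y**2*cos(2*y) - y*sin(2*y) - cos(2*y)/2.
Then F(pi/2) - F(0) = (1/2 - pi**2/4) - (-1/2) = 1 - pi**2/4.

1 - pi**2/4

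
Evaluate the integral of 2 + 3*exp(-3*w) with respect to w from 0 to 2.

5 - exp(-6)

An antiderivative is F(w) = 2*w - exp(-3*w).
Then F(2) - F(0) = (4 - exp(-6)) - (-1) = 5 - exp(-6).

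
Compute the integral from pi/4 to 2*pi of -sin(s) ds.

An antiderivative is F(s) = cos(s).
Then F(2*pi) - F(pi/4) = (1) - (sqrt(2)/2) = 1 - sqrt(2)/2.

1 - sqrt(2)/2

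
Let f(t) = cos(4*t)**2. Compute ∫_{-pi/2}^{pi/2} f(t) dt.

pi/2

Use the identity cos^2(4*t) = (1 + cos(8*t))/2.
An antiderivative is F(t) = t/2 + sin(8*t)/16.
Then F(pi/2) - F(-pi/2) = (pi/4) - (-pi/4) = pi/2.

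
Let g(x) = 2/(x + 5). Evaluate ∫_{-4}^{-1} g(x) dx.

An antiderivative is F(x) = 2*log(x + 5).
Then F(-1) - F(-4) = (log(16)) - (0) = log(16).

log(16)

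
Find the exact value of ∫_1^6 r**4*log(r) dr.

Integrate by parts once (u = ln r, dv = r**4 dr).
An antiderivative is F(r) = r**5*(5*log(r) - 1)/25.
Then F(6) - F(1) = (-7776/25 + 7776*log(6)/5) - (-1/25) = -311 + 7776*log(6)/5.

-311 + 7776*log(6)/5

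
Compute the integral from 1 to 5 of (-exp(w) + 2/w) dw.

-exp(5) + exp(1) + log(25)

An antiderivative is F(w) = -exp(w) + 2*log(w).
Then F(5) - F(1) = (-exp(5) + log(25)) - (-exp(1)) = -exp(5) + exp(1) + log(25).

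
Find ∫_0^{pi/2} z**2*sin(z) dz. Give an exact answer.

-2 + pi

Integrate by parts twice (u = z^2, dv = sin(z) dz).
An antiderivative is F(z) = -z**2*cos(z) + 2*z*sin(z) + 2*cos(z).
Then F(pi/2) - F(0) = (pi) - (2) = -2 + pi.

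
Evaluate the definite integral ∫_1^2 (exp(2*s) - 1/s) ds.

-exp(2)/2 - log(2) + exp(4)/2

An antiderivative is F(s) = exp(2*s)/2 - log(s).
Then F(2) - F(1) = (-log(2) + exp(4)/2) - (exp(2)/2) = -exp(2)/2 - log(2) + exp(4)/2.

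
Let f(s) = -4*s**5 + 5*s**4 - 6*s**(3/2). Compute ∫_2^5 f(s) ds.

-7281 - 60*sqrt(5) + 48*sqrt(2)/5

By the power rule, an antiderivative is F(s) = -2*s**6/3 - 12*s**(5/2)/5 + s**5.
Then F(5) - F(2) = (-21875/3 - 60*sqrt(5)) - (-48*sqrt(2)/5 - 32/3) = -7281 - 60*sqrt(5) + 48*sqrt(2)/5.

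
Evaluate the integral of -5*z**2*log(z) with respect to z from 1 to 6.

Integrate by parts once (u = ln z, dv = -5*z**2 dz).
An antiderivative is F(z) = -5*z**3*(3*log(z) - 1)/9.
Then F(6) - F(1) = (-360*log(3) - 360*log(2) + 120) - (5/9) = -360*log(3) - 360*log(2) + 1075/9.

-360*log(3) - 360*log(2) + 1075/9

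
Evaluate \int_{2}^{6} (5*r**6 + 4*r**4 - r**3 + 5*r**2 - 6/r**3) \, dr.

By the power rule, an antiderivative is F(r) = 5*r**7/7 + 4*r**5/5 - r**4/4 + 5*r**3/3 + 3/r**2.
Then F(6) - F(2) = (86608691/420) - (53387/420) = 7212942/35.

7212942/35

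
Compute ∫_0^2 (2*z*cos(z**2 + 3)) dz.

-sin(3) + sin(7)

Let u = z**2 + 3, so du = 2*z dz. When z = 0, u = 3; when z = 2, u = 7.
The integral becomes ∫ cos(u) du from 3 to 7, with antiderivative sin(u).
Back in z: F(z) = sin(z**2 + 3).
Then F(2) - F(0) = (sin(7)) - (sin(3)) = -sin(3) + sin(7).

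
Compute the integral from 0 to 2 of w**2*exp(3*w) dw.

-2/27 + 26*exp(6)/27

Integrate by parts twice (u = w^2, dv = exp(3*w) dw).
An antiderivative is F(w) = (9*w**2 - 6*w + 2)*exp(3*w)/27.
Then F(2) - F(0) = (26*exp(6)/27) - (2/27) = -2/27 + 26*exp(6)/27.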